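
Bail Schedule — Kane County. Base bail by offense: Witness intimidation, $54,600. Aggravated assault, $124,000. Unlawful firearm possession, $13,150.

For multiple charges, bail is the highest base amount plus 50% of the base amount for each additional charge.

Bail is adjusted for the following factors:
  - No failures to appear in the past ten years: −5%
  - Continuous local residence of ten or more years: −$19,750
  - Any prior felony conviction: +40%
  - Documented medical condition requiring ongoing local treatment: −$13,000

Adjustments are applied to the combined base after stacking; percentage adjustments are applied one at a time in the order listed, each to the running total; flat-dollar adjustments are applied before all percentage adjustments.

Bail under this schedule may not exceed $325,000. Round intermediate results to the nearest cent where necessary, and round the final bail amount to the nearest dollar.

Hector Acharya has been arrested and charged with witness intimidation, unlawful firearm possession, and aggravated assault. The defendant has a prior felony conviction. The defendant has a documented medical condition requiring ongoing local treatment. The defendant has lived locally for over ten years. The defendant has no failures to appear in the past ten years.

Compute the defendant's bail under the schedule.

$166,416

Base amounts from the schedule: witness intimidation $54,600; unlawful firearm possession $13,150; aggravated assault $124,000.
Stacking rule: highest base plus 50% of each additional charge. Highest is aggravated assault at $124,000. Additional: $54,600 × 50% = $27,300; $13,150 × 50% = $6,575. Combined base = $124,000 + $33,875 = $157,875.
Continuous local residence of ten or more years (−$19,750 flat): $157,875 − $19,750 = $138,125.
Documented medical condition requiring ongoing local treatment (−$13,000 flat): $138,125 − $13,000 = $125,125.
No failures to appear in the past ten years (−5%): $125,125 × 0.95 = $118,868.75.
Any prior felony conviction (+40%): $118,868.75 × 1.4 = $166,416.25.
$166,416.25 is within the $325,000 maximum.
Rounded to the nearest dollar: $166,416.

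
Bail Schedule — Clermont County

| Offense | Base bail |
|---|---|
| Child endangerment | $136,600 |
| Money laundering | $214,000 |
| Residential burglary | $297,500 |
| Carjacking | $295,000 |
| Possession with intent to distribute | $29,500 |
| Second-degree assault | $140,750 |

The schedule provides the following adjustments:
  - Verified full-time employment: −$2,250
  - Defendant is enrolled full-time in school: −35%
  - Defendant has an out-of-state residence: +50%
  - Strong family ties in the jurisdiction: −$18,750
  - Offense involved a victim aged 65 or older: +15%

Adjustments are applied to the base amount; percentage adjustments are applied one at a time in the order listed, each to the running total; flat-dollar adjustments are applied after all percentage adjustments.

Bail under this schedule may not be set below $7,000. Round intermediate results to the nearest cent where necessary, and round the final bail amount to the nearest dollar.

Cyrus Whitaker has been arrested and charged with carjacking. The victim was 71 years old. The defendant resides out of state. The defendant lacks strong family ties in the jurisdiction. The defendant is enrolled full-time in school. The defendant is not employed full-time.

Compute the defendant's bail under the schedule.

Base amounts from the schedule: carjacking $295,000.
Single charge. Combined base = $295,000.
Defendant is enrolled full-time in school (−35%): $295,000 × 0.65 = $191,750.
Defendant has an out-of-state residence (+50%): $191,750 × 1.5 = $287,625.
Offense involved a victim aged 65 or older (+15%): $287,625 × 1.15 = $330,768.75.
$330,768.75 is at or above the $7,000 minimum.
Rounded to the nearest dollar: $330,769.

$330,769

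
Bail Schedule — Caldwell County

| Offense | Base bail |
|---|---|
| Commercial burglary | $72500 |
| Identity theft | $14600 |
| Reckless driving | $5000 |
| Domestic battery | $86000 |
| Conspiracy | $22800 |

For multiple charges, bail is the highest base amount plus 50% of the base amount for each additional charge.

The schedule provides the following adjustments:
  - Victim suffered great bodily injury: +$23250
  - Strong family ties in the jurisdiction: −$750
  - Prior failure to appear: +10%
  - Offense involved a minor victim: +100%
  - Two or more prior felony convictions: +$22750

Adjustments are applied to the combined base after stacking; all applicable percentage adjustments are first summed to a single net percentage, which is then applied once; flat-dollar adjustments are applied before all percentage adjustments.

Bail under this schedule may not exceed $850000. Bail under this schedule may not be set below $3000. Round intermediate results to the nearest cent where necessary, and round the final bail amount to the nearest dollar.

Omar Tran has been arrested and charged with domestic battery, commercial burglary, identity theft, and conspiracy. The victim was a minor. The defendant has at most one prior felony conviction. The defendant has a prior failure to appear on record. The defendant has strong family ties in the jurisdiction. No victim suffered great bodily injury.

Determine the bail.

Base amounts from the schedule: domestic battery $86000; commercial burglary $72500; identity theft $14600; conspiracy $22800.
Stacking rule: highest base plus 50% of each additional charge. Highest is domestic battery at $86000. Additional: $72500 × 50% = $36250; $14600 × 50% = $7300; $22800 × 50% = $11400. Combined base = $86000 + $54950 = $140950.
Strong family ties in the jurisdiction (−$750 flat): $140950 − $750 = $140200.
Net percentage adjustment: +10% +100% = +110%. $140200 × 2.1 = $294420.
$294420 is within the $850000 maximum.
$294420 is at or above the $3000 minimum.

$294420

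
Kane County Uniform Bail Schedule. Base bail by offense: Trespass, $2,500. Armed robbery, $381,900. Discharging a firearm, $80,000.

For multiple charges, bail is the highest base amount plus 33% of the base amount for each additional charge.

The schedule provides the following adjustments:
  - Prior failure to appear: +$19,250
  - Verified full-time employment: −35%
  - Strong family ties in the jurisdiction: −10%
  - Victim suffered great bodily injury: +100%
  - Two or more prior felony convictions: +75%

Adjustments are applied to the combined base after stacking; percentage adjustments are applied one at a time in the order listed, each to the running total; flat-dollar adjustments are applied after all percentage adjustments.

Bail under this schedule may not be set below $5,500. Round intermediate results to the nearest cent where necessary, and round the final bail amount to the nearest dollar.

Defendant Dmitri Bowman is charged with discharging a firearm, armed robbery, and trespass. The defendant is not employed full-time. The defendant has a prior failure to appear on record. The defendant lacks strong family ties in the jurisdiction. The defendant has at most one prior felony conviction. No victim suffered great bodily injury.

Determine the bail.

$428,375

Base amounts from the schedule: discharging a firearm $80,000; armed robbery $381,900; trespass $2,500.
Stacking rule: highest base plus 33% of each additional charge. Highest is armed robbery at $381,900. Additional: $80,000 × 33% = $26,400; $2,500 × 33% = $825. Combined base = $381,900 + $27,225 = $409,125.
Prior failure to appear (+$19,250 flat): $409,125 + $19,250 = $428,375.
$428,375 is at or above the $5,500 minimum.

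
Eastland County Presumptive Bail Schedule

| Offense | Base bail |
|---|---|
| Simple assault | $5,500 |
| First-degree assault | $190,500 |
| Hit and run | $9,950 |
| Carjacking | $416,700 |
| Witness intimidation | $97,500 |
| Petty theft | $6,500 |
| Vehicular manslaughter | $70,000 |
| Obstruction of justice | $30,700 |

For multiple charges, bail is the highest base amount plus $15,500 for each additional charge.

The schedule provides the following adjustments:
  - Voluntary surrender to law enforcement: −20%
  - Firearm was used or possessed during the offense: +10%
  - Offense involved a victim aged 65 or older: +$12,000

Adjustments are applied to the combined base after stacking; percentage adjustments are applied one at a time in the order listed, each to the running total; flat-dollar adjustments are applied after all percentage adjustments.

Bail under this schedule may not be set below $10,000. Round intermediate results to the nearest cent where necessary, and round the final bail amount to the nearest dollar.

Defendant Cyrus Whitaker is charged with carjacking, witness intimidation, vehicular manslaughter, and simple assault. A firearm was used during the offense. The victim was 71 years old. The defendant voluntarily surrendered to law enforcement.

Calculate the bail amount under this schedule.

Base amounts from the schedule: carjacking $416,700; witness intimidation $97,500; vehicular manslaughter $70,000; simple assault $5,500.
Stacking rule: highest base plus $15,500 per additional charge. Highest is carjacking at $416,700; 3 additional charges → +$46,500. Combined base = $463,200.
Voluntary surrender to law enforcement (−20%): $463,200 × 0.8 = $370,560.
Firearm was used or possessed during the offense (+10%): $370,560 × 1.1 = $407,616.
Offense involved a victim aged 65 or older (+$12,000 flat): $407,616 + $12,000 = $419,616.
$419,616 is at or above the $10,000 minimum.

$419,616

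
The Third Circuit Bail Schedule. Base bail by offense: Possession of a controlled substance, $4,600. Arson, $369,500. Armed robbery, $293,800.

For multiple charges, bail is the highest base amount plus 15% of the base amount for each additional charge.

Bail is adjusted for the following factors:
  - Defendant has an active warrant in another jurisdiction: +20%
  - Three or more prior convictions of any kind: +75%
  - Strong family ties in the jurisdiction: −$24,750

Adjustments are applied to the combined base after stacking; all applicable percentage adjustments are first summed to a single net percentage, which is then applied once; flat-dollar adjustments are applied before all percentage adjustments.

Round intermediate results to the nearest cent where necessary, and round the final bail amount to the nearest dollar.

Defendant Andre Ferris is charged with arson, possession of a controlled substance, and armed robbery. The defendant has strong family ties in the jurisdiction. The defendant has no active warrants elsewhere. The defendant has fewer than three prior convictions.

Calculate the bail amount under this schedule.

$389,510

Base amounts from the schedule: arson $369,500; possession of a controlled substance $4,600; armed robbery $293,800.
Stacking rule: highest base plus 15% of each additional charge. Highest is arson at $369,500. Additional: $4,600 × 15% = $690; $293,800 × 15% = $44,070. Combined base = $369,500 + $44,760 = $414,260.
Strong family ties in the jurisdiction (−$24,750 flat): $414,260 − $24,750 = $389,510.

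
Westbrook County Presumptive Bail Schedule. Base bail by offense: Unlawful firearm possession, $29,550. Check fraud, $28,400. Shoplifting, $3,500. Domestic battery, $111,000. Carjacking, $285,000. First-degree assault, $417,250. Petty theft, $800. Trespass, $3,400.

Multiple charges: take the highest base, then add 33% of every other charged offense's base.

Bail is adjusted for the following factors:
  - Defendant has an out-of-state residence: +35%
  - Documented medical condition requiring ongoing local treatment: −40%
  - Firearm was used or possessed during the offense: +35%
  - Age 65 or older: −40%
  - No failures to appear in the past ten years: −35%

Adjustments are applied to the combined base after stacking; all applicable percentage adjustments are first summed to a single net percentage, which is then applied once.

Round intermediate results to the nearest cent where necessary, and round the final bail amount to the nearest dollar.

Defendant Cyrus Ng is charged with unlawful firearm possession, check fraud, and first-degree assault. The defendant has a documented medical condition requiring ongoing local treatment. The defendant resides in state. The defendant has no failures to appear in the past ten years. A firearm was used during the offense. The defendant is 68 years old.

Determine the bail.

$87,275

Base amounts from the schedule: unlawful firearm possession $29,550; check fraud $28,400; first-degree assault $417,250.
Stacking rule: highest base plus 33% of each additional charge. Highest is first-degree assault at $417,250. Additional: $29,550 × 33% = $9,751.50; $28,400 × 33% = $9,372. Combined base = $417,250 + $19,123.50 = $436,373.50.
Net percentage adjustment: −40% +35% −40% −35% = −80%. $436,373.50 × 0.2 = $87,274.70.
Rounded to the nearest dollar: $87,275.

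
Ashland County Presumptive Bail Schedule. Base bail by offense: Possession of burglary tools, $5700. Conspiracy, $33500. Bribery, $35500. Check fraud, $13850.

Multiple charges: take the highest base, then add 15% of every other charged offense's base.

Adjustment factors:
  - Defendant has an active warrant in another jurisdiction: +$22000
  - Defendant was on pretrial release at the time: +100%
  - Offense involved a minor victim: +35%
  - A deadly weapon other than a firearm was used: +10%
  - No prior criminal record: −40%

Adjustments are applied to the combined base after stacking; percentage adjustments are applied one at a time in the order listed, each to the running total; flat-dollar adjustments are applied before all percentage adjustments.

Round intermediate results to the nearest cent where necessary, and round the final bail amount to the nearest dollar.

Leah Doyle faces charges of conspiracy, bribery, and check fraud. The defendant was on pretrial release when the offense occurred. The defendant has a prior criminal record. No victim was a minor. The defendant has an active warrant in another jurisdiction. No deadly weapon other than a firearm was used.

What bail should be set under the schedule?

$129205

Base amounts from the schedule: conspiracy $33500; bribery $35500; check fraud $13850.
Stacking rule: highest base plus 15% of each additional charge. Highest is bribery at $35500. Additional: $33500 × 15% = $5025; $13850 × 15% = $2077.50. Combined base = $35500 + $7102.50 = $42602.50.
Defendant has an active warrant in another jurisdiction (+$22000 flat): $42602.50 + $22000 = $64602.50.
Defendant was on pretrial release at the time (+100%): $64602.50 × 2 = $129205.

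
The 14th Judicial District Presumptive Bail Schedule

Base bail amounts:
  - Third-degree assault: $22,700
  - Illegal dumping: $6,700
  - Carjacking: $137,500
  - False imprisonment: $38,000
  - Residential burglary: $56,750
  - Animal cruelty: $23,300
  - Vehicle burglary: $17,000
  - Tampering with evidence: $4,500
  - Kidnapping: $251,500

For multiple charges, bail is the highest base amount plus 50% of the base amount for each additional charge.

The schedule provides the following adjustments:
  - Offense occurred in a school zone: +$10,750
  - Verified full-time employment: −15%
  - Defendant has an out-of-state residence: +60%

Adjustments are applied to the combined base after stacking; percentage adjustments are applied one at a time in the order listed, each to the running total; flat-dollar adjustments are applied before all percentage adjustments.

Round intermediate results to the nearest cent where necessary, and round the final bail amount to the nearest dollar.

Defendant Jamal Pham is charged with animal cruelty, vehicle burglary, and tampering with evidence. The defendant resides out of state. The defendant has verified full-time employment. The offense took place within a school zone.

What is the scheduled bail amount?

$60,928

Base amounts from the schedule: animal cruelty $23,300; vehicle burglary $17,000; tampering with evidence $4,500.
Stacking rule: highest base plus 50% of each additional charge. Highest is animal cruelty at $23,300. Additional: $17,000 × 50% = $8,500; $4,500 × 50% = $2,250. Combined base = $23,300 + $10,750 = $34,050.
Offense occurred in a school zone (+$10,750 flat): $34,050 + $10,750 = $44,800.
Verified full-time employment (−15%): $44,800 × 0.85 = $38,080.
Defendant has an out-of-state residence (+60%): $38,080 × 1.6 = $60,928.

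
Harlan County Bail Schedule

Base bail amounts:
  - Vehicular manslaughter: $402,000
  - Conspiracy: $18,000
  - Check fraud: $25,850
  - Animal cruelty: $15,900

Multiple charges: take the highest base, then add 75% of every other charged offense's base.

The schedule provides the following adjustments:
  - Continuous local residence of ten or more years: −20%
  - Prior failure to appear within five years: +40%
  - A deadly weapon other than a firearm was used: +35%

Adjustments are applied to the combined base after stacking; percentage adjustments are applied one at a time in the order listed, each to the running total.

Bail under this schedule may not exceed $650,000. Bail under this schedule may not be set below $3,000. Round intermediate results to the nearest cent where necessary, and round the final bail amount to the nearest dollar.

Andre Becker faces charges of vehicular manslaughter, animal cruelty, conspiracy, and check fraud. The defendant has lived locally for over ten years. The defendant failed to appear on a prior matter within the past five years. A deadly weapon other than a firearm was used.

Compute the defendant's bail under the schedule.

$650,000

Base amounts from the schedule: vehicular manslaughter $402,000; animal cruelty $15,900; conspiracy $18,000; check fraud $25,850.
Stacking rule: highest base plus 75% of each additional charge. Highest is vehicular manslaughter at $402,000. Additional: $15,900 × 75% = $11,925; $18,000 × 75% = $13,500; $25,850 × 75% = $19,387.50. Combined base = $402,000 + $44,812.50 = $446,812.50.
Continuous local residence of ten or more years (−20%): $446,812.50 × 0.8 = $357,450.
Prior failure to appear within five years (+40%): $357,450 × 1.4 = $500,430.
A deadly weapon other than a firearm was used (+35%): $500,430 × 1.35 = $675,580.50.
Result $675,580.50 exceeds the maximum of $650,000; bail is capped at $650,000.
$650,000 is at or above the $3,000 minimum.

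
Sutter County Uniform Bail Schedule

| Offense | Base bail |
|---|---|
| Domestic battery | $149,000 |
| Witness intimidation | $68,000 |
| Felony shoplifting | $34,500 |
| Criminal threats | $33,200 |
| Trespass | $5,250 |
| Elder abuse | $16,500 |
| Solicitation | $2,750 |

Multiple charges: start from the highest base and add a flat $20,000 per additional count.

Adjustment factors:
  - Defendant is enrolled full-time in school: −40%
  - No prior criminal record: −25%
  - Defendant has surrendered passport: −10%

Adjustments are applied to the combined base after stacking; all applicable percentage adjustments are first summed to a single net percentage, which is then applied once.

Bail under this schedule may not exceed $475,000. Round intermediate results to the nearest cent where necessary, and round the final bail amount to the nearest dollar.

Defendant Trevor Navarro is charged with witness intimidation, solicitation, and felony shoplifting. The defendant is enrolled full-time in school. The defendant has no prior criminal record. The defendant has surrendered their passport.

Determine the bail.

$27,000

Base amounts from the schedule: witness intimidation $68,000; solicitation $2,750; felony shoplifting $34,500.
Stacking rule: highest base plus $20,000 per additional charge. Highest is witness intimidation at $68,000; 2 additional charges → +$40,000. Combined base = $108,000.
Net percentage adjustment: −40% −25% −10% = −75%. $108,000 × 0.25 = $27,000.
$27,000 is within the $475,000 maximum.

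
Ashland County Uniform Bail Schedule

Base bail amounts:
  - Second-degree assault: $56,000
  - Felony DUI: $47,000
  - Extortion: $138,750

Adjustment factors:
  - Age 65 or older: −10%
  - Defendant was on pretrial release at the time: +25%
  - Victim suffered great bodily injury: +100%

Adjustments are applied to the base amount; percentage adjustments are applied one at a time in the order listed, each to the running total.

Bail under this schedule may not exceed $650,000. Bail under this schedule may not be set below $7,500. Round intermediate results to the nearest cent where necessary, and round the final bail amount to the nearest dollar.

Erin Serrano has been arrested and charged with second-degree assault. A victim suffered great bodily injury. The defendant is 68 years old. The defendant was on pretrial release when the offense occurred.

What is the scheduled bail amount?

Base amounts from the schedule: second-degree assault $56,000.
Single charge. Combined base = $56,000.
Age 65 or older (−10%): $56,000 × 0.9 = $50,400.
Defendant was on pretrial release at the time (+25%): $50,400 × 1.25 = $63,000.
Victim suffered great bodily injury (+100%): $63,000 × 2 = $126,000.
$126,000 is within the $650,000 maximum.
$126,000 is at or above the $7,500 minimum.

$126,000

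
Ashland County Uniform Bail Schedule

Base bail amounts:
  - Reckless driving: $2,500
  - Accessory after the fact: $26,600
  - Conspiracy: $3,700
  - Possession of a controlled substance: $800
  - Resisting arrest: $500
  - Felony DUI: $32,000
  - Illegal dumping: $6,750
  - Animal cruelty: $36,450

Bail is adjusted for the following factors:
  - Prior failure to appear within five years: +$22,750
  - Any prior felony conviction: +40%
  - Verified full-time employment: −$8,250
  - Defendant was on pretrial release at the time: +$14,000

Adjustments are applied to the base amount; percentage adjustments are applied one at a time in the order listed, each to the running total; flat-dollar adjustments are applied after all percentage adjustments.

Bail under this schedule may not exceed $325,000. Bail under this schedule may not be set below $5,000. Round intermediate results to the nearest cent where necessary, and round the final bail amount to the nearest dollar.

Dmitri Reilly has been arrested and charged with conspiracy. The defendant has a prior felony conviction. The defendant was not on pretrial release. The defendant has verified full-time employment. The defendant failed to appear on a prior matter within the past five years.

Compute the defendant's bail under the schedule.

$19,680

Base amounts from the schedule: conspiracy $3,700.
Single charge. Combined base = $3,700.
Any prior felony conviction (+40%): $3,700 × 1.4 = $5,180.
Prior failure to appear within five years (+$22,750 flat): $5,180 + $22,750 = $27,930.
Verified full-time employment (−$8,250 flat): $27,930 − $8,250 = $19,680.
$19,680 is within the $325,000 maximum.
$19,680 is at or above the $5,000 minimum.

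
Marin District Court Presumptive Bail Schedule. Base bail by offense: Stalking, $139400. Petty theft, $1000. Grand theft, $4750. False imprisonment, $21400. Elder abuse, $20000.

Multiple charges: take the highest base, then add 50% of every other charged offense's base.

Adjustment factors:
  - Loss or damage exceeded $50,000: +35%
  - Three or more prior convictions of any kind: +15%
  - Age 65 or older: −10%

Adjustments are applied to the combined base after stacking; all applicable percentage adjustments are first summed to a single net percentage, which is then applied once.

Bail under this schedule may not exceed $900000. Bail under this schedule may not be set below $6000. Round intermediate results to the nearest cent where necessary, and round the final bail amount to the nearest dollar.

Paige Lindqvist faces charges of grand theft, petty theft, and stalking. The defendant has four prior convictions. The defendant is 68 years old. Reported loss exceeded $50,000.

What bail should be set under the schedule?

$199185

Base amounts from the schedule: grand theft $4750; petty theft $1000; stalking $139400.
Stacking rule: highest base plus 50% of each additional charge. Highest is stalking at $139400. Additional: $4750 × 50% = $2375; $1000 × 50% = $500. Combined base = $139400 + $2875 = $142275.
Net percentage adjustment: +35% +15% −10% = +40%. $142275 × 1.4 = $199185.
$199185 is within the $900000 maximum.
$199185 is at or above the $6000 minimum.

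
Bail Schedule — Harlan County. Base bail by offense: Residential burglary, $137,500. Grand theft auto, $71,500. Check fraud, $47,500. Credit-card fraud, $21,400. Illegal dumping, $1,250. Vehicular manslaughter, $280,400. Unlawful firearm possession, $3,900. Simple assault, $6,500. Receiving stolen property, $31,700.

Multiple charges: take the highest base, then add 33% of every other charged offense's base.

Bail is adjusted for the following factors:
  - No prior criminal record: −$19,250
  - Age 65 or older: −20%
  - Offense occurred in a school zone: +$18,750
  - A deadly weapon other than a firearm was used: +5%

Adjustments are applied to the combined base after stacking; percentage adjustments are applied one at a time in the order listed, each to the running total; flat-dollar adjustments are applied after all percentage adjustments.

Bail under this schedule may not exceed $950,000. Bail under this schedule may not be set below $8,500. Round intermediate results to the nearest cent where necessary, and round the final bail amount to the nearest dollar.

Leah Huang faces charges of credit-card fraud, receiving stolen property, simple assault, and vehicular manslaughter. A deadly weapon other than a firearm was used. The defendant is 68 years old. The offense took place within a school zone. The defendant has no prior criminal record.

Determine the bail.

Base amounts from the schedule: credit-card fraud $21,400; receiving stolen property $31,700; simple assault $6,500; vehicular manslaughter $280,400.
Stacking rule: highest base plus 33% of each additional charge. Highest is vehicular manslaughter at $280,400. Additional: $21,400 × 33% = $7,062; $31,700 × 33% = $10,461; $6,500 × 33% = $2,145. Combined base = $280,400 + $19,668 = $300,068.
Age 65 or older (−20%): $300,068 × 0.8 = $240,054.40.
A deadly weapon other than a firearm was used (+5%): $240,054.40 × 1.05 = $252,057.12.
No prior criminal record (−$19,250 flat): $252,057.12 − $19,250 = $232,807.12.
Offense occurred in a school zone (+$18,750 flat): $232,807.12 + $18,750 = $251,557.12.
$251,557.12 is within the $950,000 maximum.
$251,557.12 is at or above the $8,500 minimum.
Rounded to the nearest dollar: $251,557.

$251,557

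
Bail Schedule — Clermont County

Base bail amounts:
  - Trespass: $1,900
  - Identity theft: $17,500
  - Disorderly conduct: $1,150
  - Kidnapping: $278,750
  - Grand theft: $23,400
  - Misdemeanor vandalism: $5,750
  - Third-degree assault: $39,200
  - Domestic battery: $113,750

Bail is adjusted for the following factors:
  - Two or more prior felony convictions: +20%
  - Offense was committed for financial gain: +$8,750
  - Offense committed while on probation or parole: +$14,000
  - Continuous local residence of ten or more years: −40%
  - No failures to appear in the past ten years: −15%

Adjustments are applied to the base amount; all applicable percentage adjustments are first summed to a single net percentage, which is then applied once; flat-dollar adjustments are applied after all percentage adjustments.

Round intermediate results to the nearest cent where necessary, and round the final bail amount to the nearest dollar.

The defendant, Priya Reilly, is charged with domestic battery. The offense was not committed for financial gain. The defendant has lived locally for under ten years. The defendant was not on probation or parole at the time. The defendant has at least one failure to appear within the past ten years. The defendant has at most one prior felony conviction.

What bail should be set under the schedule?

$113,750

Base amounts from the schedule: domestic battery $113,750.
Single charge. Combined base = $113,750.
No adjustment factors apply to this defendant.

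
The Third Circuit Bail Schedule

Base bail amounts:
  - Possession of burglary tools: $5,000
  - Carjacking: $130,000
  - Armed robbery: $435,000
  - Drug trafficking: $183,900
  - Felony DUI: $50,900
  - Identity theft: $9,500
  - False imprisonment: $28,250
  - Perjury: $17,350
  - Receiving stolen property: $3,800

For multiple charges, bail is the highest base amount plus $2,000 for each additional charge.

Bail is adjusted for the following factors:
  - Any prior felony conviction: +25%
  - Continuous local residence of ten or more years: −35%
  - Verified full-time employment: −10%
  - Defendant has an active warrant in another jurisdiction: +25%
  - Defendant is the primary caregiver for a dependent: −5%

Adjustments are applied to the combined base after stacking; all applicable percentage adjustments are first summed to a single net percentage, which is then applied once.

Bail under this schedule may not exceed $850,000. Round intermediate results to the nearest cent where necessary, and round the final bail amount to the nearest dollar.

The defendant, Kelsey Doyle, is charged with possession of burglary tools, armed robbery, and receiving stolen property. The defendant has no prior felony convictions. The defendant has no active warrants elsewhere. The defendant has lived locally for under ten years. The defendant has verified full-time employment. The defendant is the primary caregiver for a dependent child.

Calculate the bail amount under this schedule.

Base amounts from the schedule: possession of burglary tools $5,000; armed robbery $435,000; receiving stolen property $3,800.
Stacking rule: highest base plus $2,000 per additional charge. Highest is armed robbery at $435,000; 2 additional charges → +$4,000. Combined base = $439,000.
Net percentage adjustment: −10% −5% = −15%. $439,000 × 0.85 = $373,150.
$373,150 is within the $850,000 maximum.

$373,150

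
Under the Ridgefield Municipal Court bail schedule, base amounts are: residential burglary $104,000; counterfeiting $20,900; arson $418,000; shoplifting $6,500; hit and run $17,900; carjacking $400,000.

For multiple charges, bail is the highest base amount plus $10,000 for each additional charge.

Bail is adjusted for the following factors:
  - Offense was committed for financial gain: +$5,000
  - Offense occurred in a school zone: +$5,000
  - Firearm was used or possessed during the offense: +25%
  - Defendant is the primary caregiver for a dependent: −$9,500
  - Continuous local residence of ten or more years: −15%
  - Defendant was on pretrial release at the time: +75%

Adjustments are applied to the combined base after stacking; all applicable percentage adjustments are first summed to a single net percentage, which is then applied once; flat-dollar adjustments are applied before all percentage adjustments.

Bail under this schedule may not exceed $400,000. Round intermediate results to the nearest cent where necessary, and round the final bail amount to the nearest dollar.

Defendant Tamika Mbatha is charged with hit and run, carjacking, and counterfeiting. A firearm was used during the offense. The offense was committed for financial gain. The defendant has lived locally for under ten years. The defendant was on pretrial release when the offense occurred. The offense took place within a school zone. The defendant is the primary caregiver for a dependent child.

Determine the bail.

$400,000

Base amounts from the schedule: hit and run $17,900; carjacking $400,000; counterfeiting $20,900.
Stacking rule: highest base plus $10,000 per additional charge. Highest is carjacking at $400,000; 2 additional charges → +$20,000. Combined base = $420,000.
Offense was committed for financial gain (+$5,000 flat): $420,000 + $5,000 = $425,000.
Offense occurred in a school zone (+$5,000 flat): $425,000 + $5,000 = $430,000.
Defendant is the primary caregiver for a dependent (−$9,500 flat): $430,000 − $9,500 = $420,500.
Net percentage adjustment: +25% +75% = +100%. $420,500 × 2 = $841,000.
Result $841,000 exceeds the maximum of $400,000; bail is capped at $400,000.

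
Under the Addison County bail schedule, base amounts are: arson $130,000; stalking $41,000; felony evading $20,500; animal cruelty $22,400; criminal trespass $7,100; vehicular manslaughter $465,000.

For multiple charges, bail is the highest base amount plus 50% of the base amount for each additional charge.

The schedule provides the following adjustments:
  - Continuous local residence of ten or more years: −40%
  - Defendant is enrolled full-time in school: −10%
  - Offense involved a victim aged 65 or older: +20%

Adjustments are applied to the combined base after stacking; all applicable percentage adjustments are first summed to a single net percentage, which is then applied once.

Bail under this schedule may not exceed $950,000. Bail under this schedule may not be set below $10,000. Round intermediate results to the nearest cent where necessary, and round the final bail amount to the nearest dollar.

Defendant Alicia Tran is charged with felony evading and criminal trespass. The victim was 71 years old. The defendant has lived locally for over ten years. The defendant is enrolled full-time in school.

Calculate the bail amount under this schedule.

$16,835

Base amounts from the schedule: felony evading $20,500; criminal trespass $7,100.
Stacking rule: highest base plus 50% of each additional charge. Highest is felony evading at $20,500. Additional: $7,100 × 50% = $3,550. Combined base = $20,500 + $3,550 = $24,050.
Net percentage adjustment: −40% −10% +20% = −30%. $24,050 × 0.7 = $16,835.
$16,835 is within the $950,000 maximum.
$16,835 is at or above the $10,000 minimum.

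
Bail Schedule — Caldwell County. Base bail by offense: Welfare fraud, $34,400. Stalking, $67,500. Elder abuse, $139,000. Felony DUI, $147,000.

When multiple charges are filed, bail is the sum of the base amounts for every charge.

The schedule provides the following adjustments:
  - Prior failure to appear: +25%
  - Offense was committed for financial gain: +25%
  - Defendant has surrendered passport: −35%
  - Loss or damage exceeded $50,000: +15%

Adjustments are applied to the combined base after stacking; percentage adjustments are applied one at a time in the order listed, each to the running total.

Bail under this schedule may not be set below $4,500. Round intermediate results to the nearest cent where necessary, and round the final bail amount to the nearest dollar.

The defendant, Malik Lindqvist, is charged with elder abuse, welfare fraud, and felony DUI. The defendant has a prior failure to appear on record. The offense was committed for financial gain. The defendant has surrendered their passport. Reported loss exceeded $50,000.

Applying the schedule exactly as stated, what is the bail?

Base amounts from the schedule: elder abuse $139,000; welfare fraud $34,400; felony DUI $147,000.
Stacking rule: sum of all bases. $139,000 + $34,400 + $147,000 = $320,400.
Prior failure to appear (+25%): $320,400 × 1.25 = $400,500.
Offense was committed for financial gain (+25%): $400,500 × 1.25 = $500,625.
Defendant has surrendered passport (−35%): $500,625 × 0.65 = $325,406.25.
Loss or damage exceeded $50,000 (+15%): $325,406.25 × 1.15 = $374,217.19.
$374,217.19 is at or above the $4,500 minimum.
Rounded to the nearest dollar: $374,217.

$374,217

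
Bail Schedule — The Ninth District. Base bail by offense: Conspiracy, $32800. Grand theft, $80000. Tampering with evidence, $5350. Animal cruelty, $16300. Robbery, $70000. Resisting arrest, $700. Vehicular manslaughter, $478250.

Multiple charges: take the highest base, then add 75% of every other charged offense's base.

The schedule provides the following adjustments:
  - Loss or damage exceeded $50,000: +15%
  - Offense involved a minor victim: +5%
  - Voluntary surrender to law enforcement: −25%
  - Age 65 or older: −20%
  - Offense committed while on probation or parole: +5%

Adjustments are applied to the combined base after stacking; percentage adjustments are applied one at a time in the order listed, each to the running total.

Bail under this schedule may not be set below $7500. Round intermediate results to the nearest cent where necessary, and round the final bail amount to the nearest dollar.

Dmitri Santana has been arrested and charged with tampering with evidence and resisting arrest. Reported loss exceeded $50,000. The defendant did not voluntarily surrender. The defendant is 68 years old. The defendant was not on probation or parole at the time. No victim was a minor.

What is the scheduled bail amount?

$7500

Base amounts from the schedule: tampering with evidence $5350; resisting arrest $700.
Stacking rule: highest base plus 75% of each additional charge. Highest is tampering with evidence at $5350. Additional: $700 × 75% = $525. Combined base = $5350 + $525 = $5875.
Loss or damage exceeded $50,000 (+15%): $5875 × 1.15 = $6756.25.
Age 65 or older (−20%): $6756.25 × 0.8 = $5405.
Result $5405 is below the minimum of $7500; bail is set at the minimum $7500.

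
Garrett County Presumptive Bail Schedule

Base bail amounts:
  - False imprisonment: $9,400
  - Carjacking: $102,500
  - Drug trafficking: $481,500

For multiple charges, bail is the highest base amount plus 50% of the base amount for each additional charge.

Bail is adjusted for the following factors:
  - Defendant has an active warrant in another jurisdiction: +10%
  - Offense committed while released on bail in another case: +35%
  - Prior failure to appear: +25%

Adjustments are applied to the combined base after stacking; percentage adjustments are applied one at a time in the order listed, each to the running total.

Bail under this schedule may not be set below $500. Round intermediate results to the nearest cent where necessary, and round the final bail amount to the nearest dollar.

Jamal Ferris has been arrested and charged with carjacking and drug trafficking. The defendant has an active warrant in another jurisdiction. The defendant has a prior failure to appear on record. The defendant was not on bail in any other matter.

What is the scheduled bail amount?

Base amounts from the schedule: carjacking $102,500; drug trafficking $481,500.
Stacking rule: highest base plus 50% of each additional charge. Highest is drug trafficking at $481,500. Additional: $102,500 × 50% = $51,250. Combined base = $481,500 + $51,250 = $532,750.
Defendant has an active warrant in another jurisdiction (+10%): $532,750 × 1.1 = $586,025.
Prior failure to appear (+25%): $586,025 × 1.25 = $732,531.25.
$732,531.25 is at or above the $500 minimum.
Rounded to the nearest dollar: $732,531.

$732,531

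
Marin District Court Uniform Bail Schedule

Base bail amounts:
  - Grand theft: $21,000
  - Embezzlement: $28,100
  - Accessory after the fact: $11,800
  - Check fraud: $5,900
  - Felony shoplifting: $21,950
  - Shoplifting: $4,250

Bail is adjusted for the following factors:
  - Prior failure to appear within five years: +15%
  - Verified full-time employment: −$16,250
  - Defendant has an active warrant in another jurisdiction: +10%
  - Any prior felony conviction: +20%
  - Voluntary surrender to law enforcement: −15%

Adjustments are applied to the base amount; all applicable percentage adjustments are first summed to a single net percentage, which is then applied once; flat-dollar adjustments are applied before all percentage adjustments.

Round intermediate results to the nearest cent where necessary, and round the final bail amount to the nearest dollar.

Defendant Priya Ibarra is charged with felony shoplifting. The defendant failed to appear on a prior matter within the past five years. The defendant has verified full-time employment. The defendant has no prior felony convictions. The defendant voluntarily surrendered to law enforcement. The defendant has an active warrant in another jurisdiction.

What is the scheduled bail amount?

Base amounts from the schedule: felony shoplifting $21,950.
Single charge. Combined base = $21,950.
Verified full-time employment (−$16,250 flat): $21,950 − $16,250 = $5,700.
Net percentage adjustment: +15% +10% −15% = +10%. $5,700 × 1.1 = $6,270.

$6,270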